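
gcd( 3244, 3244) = 3244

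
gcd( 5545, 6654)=1109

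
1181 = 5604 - 4423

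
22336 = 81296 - 58960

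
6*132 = 792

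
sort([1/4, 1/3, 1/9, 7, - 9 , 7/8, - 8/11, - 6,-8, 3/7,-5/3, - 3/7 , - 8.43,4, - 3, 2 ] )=[ - 9,-8.43, - 8 ,  -  6,-3  , - 5/3,-8/11, - 3/7, 1/9,1/4, 1/3, 3/7,7/8, 2, 4, 7]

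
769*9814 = 7546966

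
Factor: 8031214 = 2^1*137^1 * 29311^1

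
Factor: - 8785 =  - 5^1*7^1*251^1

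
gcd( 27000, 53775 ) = 225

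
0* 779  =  0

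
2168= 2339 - 171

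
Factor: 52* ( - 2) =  - 104 = - 2^3*13^1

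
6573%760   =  493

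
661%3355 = 661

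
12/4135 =12/4135 = 0.00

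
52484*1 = 52484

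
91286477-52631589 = 38654888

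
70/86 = 35/43 = 0.81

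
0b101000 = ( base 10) 40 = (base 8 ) 50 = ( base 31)19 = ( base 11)37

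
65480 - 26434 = 39046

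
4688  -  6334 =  - 1646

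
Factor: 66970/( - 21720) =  - 2^( - 2 )*3^(- 1)*37^1=- 37/12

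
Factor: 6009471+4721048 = 17^1*67^1 * 9421^1 = 10730519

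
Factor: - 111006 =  - 2^1 * 3^2*7^1*881^1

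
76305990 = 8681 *8790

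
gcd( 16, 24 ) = 8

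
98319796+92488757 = 190808553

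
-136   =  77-213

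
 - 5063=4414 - 9477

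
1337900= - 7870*( -170)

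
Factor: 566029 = 19^1*31^3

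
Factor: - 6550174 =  - 2^1*19^1*172373^1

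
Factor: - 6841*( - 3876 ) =2^2*3^1*17^1 * 19^1* 6841^1 = 26515716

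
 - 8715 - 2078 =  - 10793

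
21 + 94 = 115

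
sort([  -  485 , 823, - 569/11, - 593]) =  [ - 593, - 485, - 569/11,823 ]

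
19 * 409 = 7771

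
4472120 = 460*9722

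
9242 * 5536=51163712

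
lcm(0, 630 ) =0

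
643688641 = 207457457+436231184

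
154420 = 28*5515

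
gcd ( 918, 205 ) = 1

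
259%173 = 86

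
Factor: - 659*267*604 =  - 2^2 *3^1*89^1*151^1*659^1= - 106275612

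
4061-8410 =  - 4349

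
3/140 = 3/140 = 0.02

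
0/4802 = 0 =0.00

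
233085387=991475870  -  758390483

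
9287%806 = 421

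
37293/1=37293 =37293.00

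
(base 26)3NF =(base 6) 20121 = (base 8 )5121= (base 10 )2641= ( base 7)10462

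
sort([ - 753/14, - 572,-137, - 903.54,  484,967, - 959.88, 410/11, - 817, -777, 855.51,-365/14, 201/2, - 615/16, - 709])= [ - 959.88, - 903.54, - 817, - 777, - 709, - 572, - 137, - 753/14, - 615/16, - 365/14, 410/11, 201/2 , 484, 855.51, 967 ]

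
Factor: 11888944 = 2^4*743059^1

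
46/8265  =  46/8265 =0.01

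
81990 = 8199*10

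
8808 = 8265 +543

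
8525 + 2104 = 10629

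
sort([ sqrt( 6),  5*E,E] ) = [ sqrt(6), E, 5*E ] 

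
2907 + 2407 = 5314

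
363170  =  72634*5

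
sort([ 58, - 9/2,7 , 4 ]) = [-9/2,4,7 , 58]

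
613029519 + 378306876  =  991336395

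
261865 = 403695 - 141830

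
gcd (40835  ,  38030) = 5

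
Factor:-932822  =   - 2^1*11^1* 109^1*389^1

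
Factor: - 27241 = -27241^1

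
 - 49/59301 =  - 1+ 59252/59301 = -0.00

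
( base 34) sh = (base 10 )969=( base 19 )2d0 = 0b1111001001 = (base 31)108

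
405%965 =405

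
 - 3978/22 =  - 181 + 2/11 =- 180.82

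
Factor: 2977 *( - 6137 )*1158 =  - 2^1*3^1*13^1*17^1*19^2*193^1*229^1 = - 21156485142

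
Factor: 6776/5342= 2^2*7^1*11^2 * 2671^(-1) = 3388/2671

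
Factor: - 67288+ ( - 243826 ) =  - 311114=-2^1* 155557^1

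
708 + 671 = 1379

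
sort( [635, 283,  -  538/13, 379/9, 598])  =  [-538/13, 379/9,283, 598,635]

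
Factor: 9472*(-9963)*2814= -2^9 * 3^6*7^1*37^1*41^1*67^1= - 265555874304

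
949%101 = 40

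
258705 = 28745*9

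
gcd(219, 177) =3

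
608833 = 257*2369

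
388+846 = 1234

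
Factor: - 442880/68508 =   -  2^7*3^ ( - 2)*5^1*11^(-1) = - 640/99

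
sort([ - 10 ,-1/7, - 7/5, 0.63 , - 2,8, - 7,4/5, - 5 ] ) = [ - 10, - 7 , - 5,-2, - 7/5 , - 1/7,0.63,4/5, 8]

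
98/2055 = 98/2055 = 0.05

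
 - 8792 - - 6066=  - 2726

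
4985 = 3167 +1818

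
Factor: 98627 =98627^1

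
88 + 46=134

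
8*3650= 29200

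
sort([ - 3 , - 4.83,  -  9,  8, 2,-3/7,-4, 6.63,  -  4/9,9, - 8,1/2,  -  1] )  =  [ -9,-8, - 4.83 , - 4,  -  3,-1,  -  4/9, - 3/7,1/2,2,6.63,8,9]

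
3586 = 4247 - 661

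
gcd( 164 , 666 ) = 2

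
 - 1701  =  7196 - 8897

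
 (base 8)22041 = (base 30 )a89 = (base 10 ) 9249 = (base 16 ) 2421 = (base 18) 1A9F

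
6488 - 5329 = 1159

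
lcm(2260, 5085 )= 20340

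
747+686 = 1433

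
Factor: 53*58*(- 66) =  - 2^2*3^1*11^1*29^1 * 53^1 = -  202884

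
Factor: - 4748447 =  - 11^1*43^1 * 10039^1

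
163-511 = -348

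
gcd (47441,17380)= 1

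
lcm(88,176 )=176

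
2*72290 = 144580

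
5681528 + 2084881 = 7766409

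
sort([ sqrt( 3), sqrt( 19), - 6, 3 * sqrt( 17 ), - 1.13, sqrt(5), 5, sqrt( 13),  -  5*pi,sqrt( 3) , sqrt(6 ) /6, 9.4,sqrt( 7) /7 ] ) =[ - 5*pi, - 6, - 1.13, sqrt(7 ) /7, sqrt(6 )/6, sqrt( 3 ),sqrt(3 ),sqrt(5), sqrt (13), sqrt(19),  5,9.4,3*sqrt(17 )] 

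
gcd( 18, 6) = 6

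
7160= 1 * 7160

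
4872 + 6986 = 11858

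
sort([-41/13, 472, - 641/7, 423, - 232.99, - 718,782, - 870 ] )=[ - 870,  -  718, - 232.99, - 641/7, - 41/13, 423, 472,782 ]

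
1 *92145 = 92145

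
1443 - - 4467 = 5910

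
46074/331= 139+65/331 = 139.20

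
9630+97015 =106645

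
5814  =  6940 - 1126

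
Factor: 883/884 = 2^( - 2 )*13^( - 1 ) * 17^(- 1)*883^1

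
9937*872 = 8665064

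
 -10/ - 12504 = 5/6252=0.00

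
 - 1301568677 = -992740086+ - 308828591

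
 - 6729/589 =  - 12 + 339/589=- 11.42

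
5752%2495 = 762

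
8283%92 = 3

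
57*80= 4560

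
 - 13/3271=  - 1 + 3258/3271 = - 0.00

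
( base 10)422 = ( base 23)I8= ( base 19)134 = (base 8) 646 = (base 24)HE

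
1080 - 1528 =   -  448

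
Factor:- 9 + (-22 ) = - 31 = - 31^1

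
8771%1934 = 1035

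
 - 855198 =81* ( - 10558)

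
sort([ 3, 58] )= [3  ,  58] 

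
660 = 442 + 218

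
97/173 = 97/173 = 0.56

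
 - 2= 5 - 7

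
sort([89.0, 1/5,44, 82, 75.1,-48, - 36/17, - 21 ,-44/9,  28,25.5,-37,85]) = [  -  48, - 37,- 21, - 44/9,  -  36/17,1/5, 25.5, 28, 44, 75.1, 82,85, 89.0 ] 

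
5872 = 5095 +777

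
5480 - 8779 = -3299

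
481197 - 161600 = 319597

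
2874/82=35  +  2/41=35.05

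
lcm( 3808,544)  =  3808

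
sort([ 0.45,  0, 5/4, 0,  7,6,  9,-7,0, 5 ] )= [ - 7,0, 0,0, 0.45,5/4,5, 6,7,9 ]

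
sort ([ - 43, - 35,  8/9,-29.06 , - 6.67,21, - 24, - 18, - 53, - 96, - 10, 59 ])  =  [ - 96, - 53, - 43, - 35, - 29.06, - 24, - 18 , - 10, - 6.67,8/9, 21, 59]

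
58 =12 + 46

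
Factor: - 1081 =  - 23^1*47^1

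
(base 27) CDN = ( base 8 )21642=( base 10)9122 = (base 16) 23A2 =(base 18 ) 1a2e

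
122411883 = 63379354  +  59032529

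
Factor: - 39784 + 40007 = 223=223^1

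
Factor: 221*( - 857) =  - 189397 = -13^1*17^1*857^1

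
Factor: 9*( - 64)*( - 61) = 35136 = 2^6*3^2*61^1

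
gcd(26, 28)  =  2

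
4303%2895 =1408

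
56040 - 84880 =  - 28840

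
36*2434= 87624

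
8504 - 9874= - 1370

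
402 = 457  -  55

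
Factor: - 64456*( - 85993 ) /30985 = 5542764808/30985=2^3*5^(  -  1 )*7^1*113^1 * 761^1* 1151^1*6197^( - 1)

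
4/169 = 4/169=0.02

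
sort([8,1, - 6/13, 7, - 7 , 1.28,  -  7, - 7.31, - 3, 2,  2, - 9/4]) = [-7.31,  -  7 , - 7,-3,-9/4,-6/13,1 , 1.28, 2 , 2,7, 8]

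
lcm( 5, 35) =35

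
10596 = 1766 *6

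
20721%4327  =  3413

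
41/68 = 41/68= 0.60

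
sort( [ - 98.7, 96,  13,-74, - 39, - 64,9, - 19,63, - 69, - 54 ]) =[-98.7, - 74, - 69, - 64, - 54, - 39, - 19 , 9 , 13,  63, 96] 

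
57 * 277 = 15789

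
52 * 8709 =452868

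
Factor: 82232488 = 2^3*13^1*790697^1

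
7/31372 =7/31372= 0.00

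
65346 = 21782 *3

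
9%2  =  1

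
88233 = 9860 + 78373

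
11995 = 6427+5568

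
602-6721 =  - 6119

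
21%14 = 7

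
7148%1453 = 1336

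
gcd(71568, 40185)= 9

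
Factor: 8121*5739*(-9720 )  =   - 2^3*3^7*5^1*1913^1* 2707^1= - 453014392680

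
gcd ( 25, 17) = 1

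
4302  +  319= 4621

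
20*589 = 11780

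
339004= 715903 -376899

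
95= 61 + 34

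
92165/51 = 1807  +  8/51  =  1807.16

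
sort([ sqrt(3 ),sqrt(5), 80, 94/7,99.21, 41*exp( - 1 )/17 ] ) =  [41*exp( - 1) /17, sqrt ( 3),sqrt( 5),  94/7, 80, 99.21]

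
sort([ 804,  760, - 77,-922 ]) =[-922, - 77,  760,804]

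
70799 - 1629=69170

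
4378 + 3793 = 8171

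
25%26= 25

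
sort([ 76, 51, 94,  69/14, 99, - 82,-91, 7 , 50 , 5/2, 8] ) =[-91 , - 82,5/2,69/14, 7, 8,50, 51, 76 , 94, 99]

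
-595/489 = -595/489 = - 1.22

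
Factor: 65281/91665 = 673/945 = 3^( - 3)*5^( - 1)*7^( - 1 )*673^1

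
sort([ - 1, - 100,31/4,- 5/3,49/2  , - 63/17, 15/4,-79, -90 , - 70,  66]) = [ - 100 ,-90, - 79,-70, - 63/17, - 5/3,  -  1,15/4,31/4,  49/2, 66]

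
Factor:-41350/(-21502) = 25/13 = 5^2*13^( - 1)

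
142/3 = 142/3 = 47.33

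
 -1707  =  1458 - 3165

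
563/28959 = 563/28959  =  0.02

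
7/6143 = 7/6143  =  0.00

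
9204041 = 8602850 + 601191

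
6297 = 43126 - 36829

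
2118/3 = 706  =  706.00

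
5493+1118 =6611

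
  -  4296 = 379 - 4675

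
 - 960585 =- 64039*15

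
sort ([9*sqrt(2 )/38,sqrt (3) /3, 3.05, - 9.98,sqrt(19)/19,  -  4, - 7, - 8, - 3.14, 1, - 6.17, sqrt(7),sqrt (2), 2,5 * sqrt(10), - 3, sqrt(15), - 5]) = [ - 9.98,  -  8, - 7  , - 6.17,- 5, - 4,-3.14,-3, sqrt(19 ) /19, 9*sqrt(2)/38,sqrt( 3)/3,1,sqrt(2 ),  2,sqrt(7),3.05,sqrt(15), 5*sqrt(10)]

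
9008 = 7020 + 1988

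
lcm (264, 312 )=3432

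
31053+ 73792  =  104845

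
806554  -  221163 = 585391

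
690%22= 8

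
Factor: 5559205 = 5^1*1111841^1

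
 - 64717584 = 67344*( - 961 )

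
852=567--285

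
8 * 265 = 2120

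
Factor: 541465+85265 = 2^1 * 3^1*5^1*13^1*1607^1 = 626730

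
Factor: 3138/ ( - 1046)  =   - 3 = - 3^1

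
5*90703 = 453515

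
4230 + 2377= 6607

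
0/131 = 0 = 0.00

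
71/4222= 71/4222= 0.02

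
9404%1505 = 374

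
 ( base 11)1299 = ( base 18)537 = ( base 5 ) 23211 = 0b11010010001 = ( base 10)1681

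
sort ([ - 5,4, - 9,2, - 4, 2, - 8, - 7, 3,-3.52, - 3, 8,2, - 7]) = [ - 9,-8, - 7,-7, - 5, - 4,-3.52, -3 , 2,2,2 , 3,4,8 ] 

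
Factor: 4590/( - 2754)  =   - 5/3 = - 3^( - 1 )*5^1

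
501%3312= 501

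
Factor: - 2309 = - 2309^1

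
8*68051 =544408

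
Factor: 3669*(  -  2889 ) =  - 10599741 =-3^4*107^1*1223^1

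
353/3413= 353/3413= 0.10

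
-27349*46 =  - 1258054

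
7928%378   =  368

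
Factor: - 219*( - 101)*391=8648529= 3^1*17^1* 23^1*73^1*101^1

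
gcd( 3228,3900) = 12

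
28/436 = 7/109  =  0.06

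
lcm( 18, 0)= 0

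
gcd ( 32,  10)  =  2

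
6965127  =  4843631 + 2121496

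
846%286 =274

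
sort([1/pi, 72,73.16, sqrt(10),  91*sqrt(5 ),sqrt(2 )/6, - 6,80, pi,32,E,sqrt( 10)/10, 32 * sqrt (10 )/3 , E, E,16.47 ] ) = [ - 6,sqrt ( 2)/6,sqrt(10)/10, 1/pi,E,E, E, pi, sqrt(10 ),16.47,32,32 *sqrt(10)/3, 72, 73.16,  80, 91 * sqrt( 5 )] 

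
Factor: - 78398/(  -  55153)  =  2^1 * 7^(-1) * 7879^( - 1) * 39199^1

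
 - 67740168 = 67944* ( - 997)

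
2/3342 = 1/1671=0.00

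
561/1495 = 561/1495= 0.38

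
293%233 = 60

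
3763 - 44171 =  - 40408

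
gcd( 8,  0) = 8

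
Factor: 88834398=2^1 * 3^1*14805733^1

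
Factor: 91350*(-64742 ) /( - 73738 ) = 2^1*3^2*5^2*23^( - 1)*29^1*229^ ( - 1)*32371^1 = 422441550/5267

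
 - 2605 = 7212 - 9817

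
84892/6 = 42446/3 = 14148.67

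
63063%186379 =63063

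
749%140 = 49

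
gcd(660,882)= 6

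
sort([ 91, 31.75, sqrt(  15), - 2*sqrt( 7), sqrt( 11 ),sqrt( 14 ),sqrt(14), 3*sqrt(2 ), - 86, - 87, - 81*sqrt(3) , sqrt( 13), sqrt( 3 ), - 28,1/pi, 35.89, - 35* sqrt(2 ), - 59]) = [-81*sqrt (3 ),-87,-86, - 59, - 35 * sqrt( 2), - 28, - 2*sqrt( 7 ),1/pi,sqrt (3 ), sqrt( 11 ), sqrt (13 ), sqrt( 14 ),sqrt( 14), sqrt ( 15 )  ,  3*sqrt( 2), 31.75,35.89, 91]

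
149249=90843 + 58406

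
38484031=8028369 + 30455662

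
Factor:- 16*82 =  - 2^5*41^1 =- 1312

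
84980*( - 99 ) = - 8413020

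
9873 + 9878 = 19751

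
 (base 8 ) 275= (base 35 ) 5E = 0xBD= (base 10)189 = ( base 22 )8D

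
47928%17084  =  13760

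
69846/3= 23282 = 23282.00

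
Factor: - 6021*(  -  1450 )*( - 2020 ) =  - 17635509000= -2^3* 3^3*5^3* 29^1*101^1*223^1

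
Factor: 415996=2^2*7^1*83^1 * 179^1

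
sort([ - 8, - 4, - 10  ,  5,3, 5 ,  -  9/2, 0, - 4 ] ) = [ - 10, - 8, - 9/2, -4,-4, 0,3, 5 , 5]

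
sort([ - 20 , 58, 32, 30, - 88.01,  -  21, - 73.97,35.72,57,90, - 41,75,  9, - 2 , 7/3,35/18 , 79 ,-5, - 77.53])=[ - 88.01,  -  77.53,-73.97, - 41, -21,-20, - 5, - 2 , 35/18,7/3, 9, 30,  32,35.72,57,58,75,79,90]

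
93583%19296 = 16399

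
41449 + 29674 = 71123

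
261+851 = 1112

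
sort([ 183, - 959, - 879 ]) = [-959, - 879 , 183] 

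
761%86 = 73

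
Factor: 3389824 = 2^7 *71^1 * 373^1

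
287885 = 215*1339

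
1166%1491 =1166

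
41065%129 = 43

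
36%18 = 0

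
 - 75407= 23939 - 99346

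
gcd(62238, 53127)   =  3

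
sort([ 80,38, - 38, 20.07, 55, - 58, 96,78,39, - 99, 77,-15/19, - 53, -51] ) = [-99, - 58, - 53 , - 51, - 38, - 15/19, 20.07, 38, 39,55, 77,78,  80, 96 ]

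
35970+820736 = 856706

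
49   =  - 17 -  -66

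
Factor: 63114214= 2^1*97^1*263^1*1237^1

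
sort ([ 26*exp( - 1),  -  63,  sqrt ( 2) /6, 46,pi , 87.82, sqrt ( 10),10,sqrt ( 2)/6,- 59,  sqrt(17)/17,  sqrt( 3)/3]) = [- 63,- 59,  sqrt(2 )/6  ,  sqrt( 2 )/6, sqrt(17 )/17,  sqrt( 3)/3,pi, sqrt(10),26*exp( -1 ), 10,46, 87.82]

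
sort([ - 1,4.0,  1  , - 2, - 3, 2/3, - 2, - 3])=[-3, - 3, - 2, - 2, - 1, 2/3,1,4.0 ] 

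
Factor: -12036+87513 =75477 = 3^1*139^1*181^1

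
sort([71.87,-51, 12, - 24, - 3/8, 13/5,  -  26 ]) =[ - 51 , - 26, - 24, - 3/8, 13/5, 12, 71.87] 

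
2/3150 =1/1575 = 0.00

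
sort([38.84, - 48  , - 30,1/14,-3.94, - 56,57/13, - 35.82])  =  [ - 56, - 48, - 35.82, - 30,-3.94, 1/14,  57/13, 38.84]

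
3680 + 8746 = 12426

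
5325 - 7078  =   - 1753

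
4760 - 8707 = -3947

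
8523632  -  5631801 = 2891831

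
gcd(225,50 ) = 25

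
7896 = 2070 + 5826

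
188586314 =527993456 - 339407142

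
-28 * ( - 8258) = 231224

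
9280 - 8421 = 859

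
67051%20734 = 4849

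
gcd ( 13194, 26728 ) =2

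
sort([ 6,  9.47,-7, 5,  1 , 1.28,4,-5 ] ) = [-7, - 5 , 1,  1.28,4 , 5, 6, 9.47 ] 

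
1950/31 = 62 + 28/31= 62.90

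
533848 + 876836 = 1410684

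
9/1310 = 9/1310 = 0.01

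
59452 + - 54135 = 5317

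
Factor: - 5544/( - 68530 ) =2^2 *3^2 * 5^( - 1 )*89^( - 1 ) = 36/445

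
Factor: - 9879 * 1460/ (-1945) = 2^2*3^1*37^1*73^1*89^1*389^( - 1) = 2884668/389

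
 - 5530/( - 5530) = 1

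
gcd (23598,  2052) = 1026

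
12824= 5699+7125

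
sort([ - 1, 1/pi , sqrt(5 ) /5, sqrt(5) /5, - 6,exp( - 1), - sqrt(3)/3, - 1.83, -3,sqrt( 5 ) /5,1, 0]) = [ - 6 , - 3, - 1.83,-1,  -  sqrt(3) /3, 0,1/pi,exp( - 1 ), sqrt( 5 )/5,sqrt (5)/5,sqrt ( 5 ) /5,1 ] 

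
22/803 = 2/73 = 0.03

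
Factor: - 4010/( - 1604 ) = 5/2 = 2^( - 1)*5^1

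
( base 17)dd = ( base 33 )73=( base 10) 234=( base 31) 7H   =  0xea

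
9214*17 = 156638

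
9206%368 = 6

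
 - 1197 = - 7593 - -6396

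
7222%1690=462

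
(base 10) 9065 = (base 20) 12D5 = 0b10001101101001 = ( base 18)19HB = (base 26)dah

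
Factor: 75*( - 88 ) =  - 6600 =- 2^3*3^1*5^2*11^1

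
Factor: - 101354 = - 2^1*11^1*17^1*271^1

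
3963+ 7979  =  11942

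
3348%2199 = 1149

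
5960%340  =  180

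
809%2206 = 809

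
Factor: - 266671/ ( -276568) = 2^( - 3)*181^( - 1)*191^( - 1)*266671^1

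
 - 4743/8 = -4743/8= - 592.88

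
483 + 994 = 1477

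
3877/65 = 59 + 42/65 = 59.65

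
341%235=106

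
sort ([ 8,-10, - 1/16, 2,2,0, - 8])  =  [ - 10  , - 8,-1/16,0  ,  2 , 2,8]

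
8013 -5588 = 2425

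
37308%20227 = 17081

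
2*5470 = 10940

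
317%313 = 4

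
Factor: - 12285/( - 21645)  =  3^1 * 7^1 * 37^(-1) = 21/37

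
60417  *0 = 0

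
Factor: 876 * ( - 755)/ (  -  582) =2^1*5^1 *73^1*97^( - 1)*151^1  =  110230/97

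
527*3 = 1581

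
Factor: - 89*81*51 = -3^5*17^1*89^1 = - 367659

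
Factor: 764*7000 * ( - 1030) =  - 5508440000 =- 2^6*5^4 * 7^1*103^1 * 191^1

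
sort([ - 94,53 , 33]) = [ - 94,33, 53]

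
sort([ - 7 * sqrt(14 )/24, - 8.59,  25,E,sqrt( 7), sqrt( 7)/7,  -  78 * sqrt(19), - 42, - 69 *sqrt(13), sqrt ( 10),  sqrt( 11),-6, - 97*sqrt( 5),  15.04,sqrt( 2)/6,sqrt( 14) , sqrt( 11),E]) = [-78 * sqrt ( 19 ),  -  69*sqrt( 13),-97*sqrt( 5),  -  42,-8.59, - 6, -7*sqrt(14 ) /24, sqrt( 2)/6,  sqrt( 7)/7, sqrt(  7 ),E , E,  sqrt( 10),  sqrt(11),sqrt( 11 ),sqrt( 14 ),15.04, 25]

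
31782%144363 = 31782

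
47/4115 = 47/4115 = 0.01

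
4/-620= -1 + 154/155 = - 0.01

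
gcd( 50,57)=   1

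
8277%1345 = 207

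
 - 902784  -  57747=-960531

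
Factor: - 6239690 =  - 2^1* 5^1* 53^1*61^1*193^1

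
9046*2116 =19141336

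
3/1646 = 3/1646= 0.00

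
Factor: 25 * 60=1500 = 2^2*3^1*5^3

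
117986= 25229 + 92757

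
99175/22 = 99175/22 = 4507.95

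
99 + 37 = 136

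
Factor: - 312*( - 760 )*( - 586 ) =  - 2^7*3^1* 5^1 * 13^1 *19^1*293^1=- 138952320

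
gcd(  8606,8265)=1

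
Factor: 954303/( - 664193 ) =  - 3^1 * 7^1*29^1 * 1567^1 * 664193^ ( -1 )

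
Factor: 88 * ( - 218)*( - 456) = 8747904 = 2^7*3^1*11^1 * 19^1*109^1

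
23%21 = 2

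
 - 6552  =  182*( - 36)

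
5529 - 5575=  - 46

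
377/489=377/489 = 0.77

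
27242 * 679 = 18497318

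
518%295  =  223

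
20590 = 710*29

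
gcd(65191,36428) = 7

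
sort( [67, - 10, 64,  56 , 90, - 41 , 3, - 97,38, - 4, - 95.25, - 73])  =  [  -  97, - 95.25, - 73, - 41,-10, - 4,3, 38, 56,64,67,  90]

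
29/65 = 29/65= 0.45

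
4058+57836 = 61894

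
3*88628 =265884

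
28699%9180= 1159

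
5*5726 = 28630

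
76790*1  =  76790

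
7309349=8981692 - 1672343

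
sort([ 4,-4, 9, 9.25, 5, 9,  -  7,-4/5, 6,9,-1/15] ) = [ - 7,-4,-4/5, - 1/15, 4, 5, 6, 9, 9,9,9.25] 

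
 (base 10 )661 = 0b1010010101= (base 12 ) 471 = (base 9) 814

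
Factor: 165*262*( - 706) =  -2^2*3^1 * 5^1* 11^1 *131^1*353^1 =-  30520380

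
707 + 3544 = 4251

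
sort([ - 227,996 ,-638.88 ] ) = [ - 638.88,-227 , 996]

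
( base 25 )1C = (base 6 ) 101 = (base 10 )37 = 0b100101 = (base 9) 41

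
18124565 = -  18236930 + 36361495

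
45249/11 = 4113 + 6/11=4113.55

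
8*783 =6264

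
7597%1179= 523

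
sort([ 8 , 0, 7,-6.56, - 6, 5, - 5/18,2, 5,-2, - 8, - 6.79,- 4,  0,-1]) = [  -  8, - 6.79,-6.56, - 6,-4, - 2,- 1,- 5/18,0,  0, 2, 5 , 5, 7,8]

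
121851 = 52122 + 69729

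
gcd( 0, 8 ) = 8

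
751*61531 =46209781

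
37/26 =37/26 = 1.42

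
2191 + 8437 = 10628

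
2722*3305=8996210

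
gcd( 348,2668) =116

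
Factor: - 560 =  - 2^4*5^1*7^1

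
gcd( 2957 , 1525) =1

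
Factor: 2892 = 2^2 * 3^1*241^1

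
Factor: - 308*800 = - 246400 = - 2^7*5^2*7^1*11^1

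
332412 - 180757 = 151655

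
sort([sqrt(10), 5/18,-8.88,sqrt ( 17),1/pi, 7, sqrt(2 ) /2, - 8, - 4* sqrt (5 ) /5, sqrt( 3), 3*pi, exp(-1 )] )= [ - 8.88, - 8, - 4*  sqrt(5)/5, 5/18, 1/pi, exp( - 1),sqrt(2)/2 , sqrt( 3) , sqrt (10), sqrt( 17) , 7, 3*pi]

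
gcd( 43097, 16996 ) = 607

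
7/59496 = 7/59496 = 0.00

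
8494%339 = 19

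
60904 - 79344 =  - 18440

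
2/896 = 1/448 = 0.00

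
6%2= 0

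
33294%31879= 1415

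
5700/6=950 = 950.00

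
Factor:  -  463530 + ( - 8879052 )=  - 9342582 =- 2^1 *3^1 * 29^1 * 53693^1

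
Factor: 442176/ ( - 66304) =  -2^( - 2)*3^1*7^1*37^( - 1 )*47^1 = - 987/148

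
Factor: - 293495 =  - 5^1*58699^1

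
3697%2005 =1692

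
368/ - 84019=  - 1 + 3637/3653 = -  0.00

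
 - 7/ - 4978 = 7/4978 = 0.00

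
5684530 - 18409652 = -12725122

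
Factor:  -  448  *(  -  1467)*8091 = 5317534656 = 2^6 *3^4* 7^1*29^1*31^1*163^1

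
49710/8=6213 + 3/4 = 6213.75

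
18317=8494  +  9823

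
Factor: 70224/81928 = 6/7 = 2^1*3^1*7^(-1 )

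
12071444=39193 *308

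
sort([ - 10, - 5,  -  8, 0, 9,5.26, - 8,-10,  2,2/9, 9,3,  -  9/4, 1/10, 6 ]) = [ - 10, - 10, - 8, - 8, - 5, -9/4,0, 1/10, 2/9,2, 3,5.26, 6, 9, 9]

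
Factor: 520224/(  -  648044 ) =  - 130056/162011 = - 2^3*3^1*5419^1* 162011^ ( - 1 )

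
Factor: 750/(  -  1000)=-3/4 =- 2^( - 2) * 3^1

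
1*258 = 258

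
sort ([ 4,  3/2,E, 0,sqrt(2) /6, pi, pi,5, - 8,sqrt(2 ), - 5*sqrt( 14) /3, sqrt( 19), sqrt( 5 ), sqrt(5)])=[ - 8, - 5 * sqrt( 14 ) /3 , 0,sqrt(2) /6, sqrt ( 2 ), 3/2,sqrt(5 ), sqrt(5 ), E,pi, pi, 4, sqrt ( 19), 5] 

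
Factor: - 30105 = - 3^3 * 5^1*223^1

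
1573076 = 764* 2059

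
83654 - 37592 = 46062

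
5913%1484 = 1461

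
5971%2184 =1603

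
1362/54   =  25 + 2/9=25.22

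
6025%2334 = 1357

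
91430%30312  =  494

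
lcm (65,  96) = 6240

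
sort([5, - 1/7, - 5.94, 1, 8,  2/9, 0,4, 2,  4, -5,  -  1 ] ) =[ - 5.94, - 5, -1, - 1/7,  0,2/9,1, 2, 4, 4, 5, 8]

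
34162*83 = 2835446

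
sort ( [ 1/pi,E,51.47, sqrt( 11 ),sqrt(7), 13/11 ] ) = [1/pi,13/11,  sqrt( 7 ),  E, sqrt( 11 ), 51.47]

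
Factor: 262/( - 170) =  - 5^(-1 )*17^( - 1)*131^1  =  - 131/85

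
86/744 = 43/372 = 0.12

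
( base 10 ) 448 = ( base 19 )14B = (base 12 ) 314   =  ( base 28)g0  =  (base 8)700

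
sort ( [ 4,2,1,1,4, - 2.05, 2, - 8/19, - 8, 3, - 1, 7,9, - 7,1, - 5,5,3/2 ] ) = [-8, - 7, - 5,-2.05, - 1, - 8/19,  1,  1,1,3/2,  2,2,3,4,4,5,7,9]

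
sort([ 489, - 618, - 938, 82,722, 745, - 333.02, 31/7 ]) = [  -  938 , - 618, - 333.02, 31/7, 82, 489,722, 745 ] 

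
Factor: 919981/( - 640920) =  - 2^ ( - 3)*3^( - 1)*5^( -1)* 7^( - 2)  *  109^( - 1 )*463^1*1987^1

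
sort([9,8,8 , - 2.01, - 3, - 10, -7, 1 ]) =[ - 10, - 7, - 3, - 2.01, 1, 8,8, 9]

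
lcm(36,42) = 252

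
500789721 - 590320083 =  - 89530362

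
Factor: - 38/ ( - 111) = 2^1*3^ ( - 1 )*19^1*37^ ( - 1 )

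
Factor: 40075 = 5^2*7^1*229^1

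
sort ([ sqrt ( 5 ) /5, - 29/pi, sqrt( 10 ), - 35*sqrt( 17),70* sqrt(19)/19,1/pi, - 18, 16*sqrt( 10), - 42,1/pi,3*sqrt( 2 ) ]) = [ - 35 * sqrt( 17), - 42, - 18 , - 29/pi, 1/pi, 1/pi, sqrt( 5)/5,  sqrt( 10), 3*sqrt(2 ), 70*sqrt(19) /19, 16*sqrt(10 ) ]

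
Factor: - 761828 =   -  2^2 * 73^1 * 2609^1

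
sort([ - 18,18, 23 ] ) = [ - 18, 18,23]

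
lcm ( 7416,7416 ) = 7416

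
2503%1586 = 917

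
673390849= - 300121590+973512439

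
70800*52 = 3681600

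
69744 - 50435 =19309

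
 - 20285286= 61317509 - 81602795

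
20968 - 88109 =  - 67141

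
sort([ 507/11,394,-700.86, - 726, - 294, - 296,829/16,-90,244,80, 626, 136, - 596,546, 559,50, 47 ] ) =[ - 726,-700.86,-596, - 296, - 294,  -  90 , 507/11, 47,50, 829/16, 80, 136, 244, 394 , 546, 559, 626 ]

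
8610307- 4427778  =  4182529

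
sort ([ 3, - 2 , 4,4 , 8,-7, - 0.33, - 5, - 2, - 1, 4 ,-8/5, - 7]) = [ - 7, - 7, - 5, - 2,-2, - 8/5,-1 , - 0.33,3, 4, 4, 4, 8 ]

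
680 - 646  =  34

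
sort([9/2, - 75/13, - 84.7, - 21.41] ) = [ - 84.7, - 21.41, - 75/13,9/2] 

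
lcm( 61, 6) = 366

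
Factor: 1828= 2^2 * 457^1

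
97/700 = 97/700 = 0.14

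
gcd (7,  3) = 1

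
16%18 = 16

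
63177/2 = 63177/2 =31588.50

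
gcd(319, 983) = 1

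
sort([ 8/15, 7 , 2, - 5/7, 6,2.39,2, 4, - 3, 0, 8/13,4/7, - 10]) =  [ - 10, - 3, - 5/7, 0, 8/15, 4/7, 8/13 , 2,2, 2.39 , 4,6, 7 ]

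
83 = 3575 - 3492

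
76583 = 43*1781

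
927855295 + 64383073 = 992238368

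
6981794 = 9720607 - 2738813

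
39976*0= 0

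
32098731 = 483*66457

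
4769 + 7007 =11776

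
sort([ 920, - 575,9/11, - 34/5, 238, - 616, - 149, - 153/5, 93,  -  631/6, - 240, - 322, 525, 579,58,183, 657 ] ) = [-616, - 575, - 322, - 240, -149,- 631/6, - 153/5, - 34/5, 9/11,  58,93,183,238 , 525 , 579, 657, 920 ] 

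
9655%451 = 184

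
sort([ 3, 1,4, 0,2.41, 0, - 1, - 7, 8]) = [ - 7, - 1 , 0,0, 1, 2.41, 3 , 4, 8]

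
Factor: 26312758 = 2^1*19^1 * 692441^1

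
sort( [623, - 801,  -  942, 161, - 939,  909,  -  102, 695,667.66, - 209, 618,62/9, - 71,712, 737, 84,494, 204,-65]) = [ - 942, - 939, - 801, - 209,-102, - 71, - 65, 62/9,84, 161,  204, 494,618,623,667.66,695,  712, 737,909]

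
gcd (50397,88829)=1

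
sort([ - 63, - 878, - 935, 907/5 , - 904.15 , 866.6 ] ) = [ - 935 ,-904.15, - 878, - 63, 907/5,866.6 ] 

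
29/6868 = 29/6868 = 0.00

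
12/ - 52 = -3/13 = - 0.23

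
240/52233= 80/17411= 0.00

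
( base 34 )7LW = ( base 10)8838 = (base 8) 21206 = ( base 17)1D9F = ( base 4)2022012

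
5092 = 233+4859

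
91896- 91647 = 249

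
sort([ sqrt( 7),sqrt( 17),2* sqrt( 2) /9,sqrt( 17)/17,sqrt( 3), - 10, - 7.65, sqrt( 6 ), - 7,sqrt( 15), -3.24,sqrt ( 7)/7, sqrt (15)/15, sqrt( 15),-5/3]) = [ - 10, - 7.65, - 7, - 3.24, - 5/3,  sqrt( 17 ) /17, sqrt( 15)/15,2*sqrt( 2)/9,sqrt( 7) /7,  sqrt( 3 ),  sqrt( 6 ),sqrt( 7),sqrt( 15),sqrt( 15), sqrt(17 ) ] 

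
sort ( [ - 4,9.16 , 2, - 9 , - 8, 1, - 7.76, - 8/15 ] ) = [ - 9 ,  -  8 , - 7.76, - 4, - 8/15,1, 2,9.16] 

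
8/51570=4/25785 = 0.00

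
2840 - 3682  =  -842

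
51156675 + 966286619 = 1017443294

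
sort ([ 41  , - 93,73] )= [ - 93, 41,73 ] 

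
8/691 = 8/691=0.01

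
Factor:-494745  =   - 3^1*5^1*32983^1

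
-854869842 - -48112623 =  - 806757219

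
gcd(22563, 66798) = 9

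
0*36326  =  0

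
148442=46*3227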